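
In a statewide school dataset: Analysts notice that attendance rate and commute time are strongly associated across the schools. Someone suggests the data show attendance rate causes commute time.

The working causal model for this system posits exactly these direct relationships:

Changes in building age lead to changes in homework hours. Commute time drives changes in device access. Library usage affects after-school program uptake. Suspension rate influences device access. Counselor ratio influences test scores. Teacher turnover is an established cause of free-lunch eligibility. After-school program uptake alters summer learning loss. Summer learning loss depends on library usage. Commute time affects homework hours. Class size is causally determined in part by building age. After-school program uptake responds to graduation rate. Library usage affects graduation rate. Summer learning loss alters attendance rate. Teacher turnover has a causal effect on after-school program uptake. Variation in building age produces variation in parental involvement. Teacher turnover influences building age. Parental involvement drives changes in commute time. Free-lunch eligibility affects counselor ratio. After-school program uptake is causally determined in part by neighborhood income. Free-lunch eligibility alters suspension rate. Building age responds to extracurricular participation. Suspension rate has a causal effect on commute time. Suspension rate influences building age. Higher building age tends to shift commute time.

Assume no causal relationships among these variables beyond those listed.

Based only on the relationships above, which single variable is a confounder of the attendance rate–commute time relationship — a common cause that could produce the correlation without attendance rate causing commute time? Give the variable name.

Teacher turnover has a causal path to attendance rate (teacher turnover → after-school program uptake → summer learning loss → attendance rate) and a separate causal path to commute time (teacher turnover → building age → commute time), so it is a common cause of both.
No stated relationship gives attendance rate a causal route to commute time, so the correlation is explained by the shared upstream cause rather than a direct effect.

teacher turnover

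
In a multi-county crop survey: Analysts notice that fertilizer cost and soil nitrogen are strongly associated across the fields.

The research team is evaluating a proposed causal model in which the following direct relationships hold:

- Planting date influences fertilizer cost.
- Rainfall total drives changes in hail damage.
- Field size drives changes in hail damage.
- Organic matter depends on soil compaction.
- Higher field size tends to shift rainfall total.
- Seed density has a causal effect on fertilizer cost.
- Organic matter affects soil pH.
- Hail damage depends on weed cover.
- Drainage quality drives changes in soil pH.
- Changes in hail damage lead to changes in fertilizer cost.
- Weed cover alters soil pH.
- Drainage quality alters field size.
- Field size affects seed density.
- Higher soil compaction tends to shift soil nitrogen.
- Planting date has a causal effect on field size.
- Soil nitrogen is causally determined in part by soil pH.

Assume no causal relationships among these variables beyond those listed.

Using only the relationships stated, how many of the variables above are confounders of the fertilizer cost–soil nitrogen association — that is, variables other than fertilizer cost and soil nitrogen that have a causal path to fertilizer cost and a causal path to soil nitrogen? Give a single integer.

2

The common causes are: drainage quality (to fertilizer cost via drainage quality → field size → seed density → fertilizer cost; to soil nitrogen via drainage quality → soil pH → soil nitrogen); weed cover (to fertilizer cost via weed cover → hail damage → fertilizer cost; to soil nitrogen via weed cover → soil pH → soil nitrogen).
Every other variable lacks a causal path to at least one of fertilizer cost and soil nitrogen.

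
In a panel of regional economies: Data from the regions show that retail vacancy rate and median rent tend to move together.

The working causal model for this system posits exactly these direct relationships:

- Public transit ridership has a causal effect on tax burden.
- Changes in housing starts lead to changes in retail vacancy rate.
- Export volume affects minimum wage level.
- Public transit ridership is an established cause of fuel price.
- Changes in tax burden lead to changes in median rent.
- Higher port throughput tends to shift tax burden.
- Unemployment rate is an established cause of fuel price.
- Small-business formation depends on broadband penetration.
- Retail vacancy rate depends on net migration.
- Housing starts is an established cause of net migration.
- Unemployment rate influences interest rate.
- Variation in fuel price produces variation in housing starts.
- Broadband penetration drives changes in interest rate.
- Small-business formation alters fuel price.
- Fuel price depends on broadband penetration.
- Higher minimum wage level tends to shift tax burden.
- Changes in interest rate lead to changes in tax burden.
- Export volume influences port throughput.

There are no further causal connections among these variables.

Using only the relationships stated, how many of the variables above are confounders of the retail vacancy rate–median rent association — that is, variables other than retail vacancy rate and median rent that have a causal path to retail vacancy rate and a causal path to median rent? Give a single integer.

The common causes are: broadband penetration (to retail vacancy rate via broadband penetration → fuel price → housing starts → retail vacancy rate; to median rent via broadband penetration → interest rate → tax burden → median rent); public transit ridership (to retail vacancy rate via public transit ridership → fuel price → housing starts → retail vacancy rate; to median rent via public transit ridership → tax burden → median rent); unemployment rate (to retail vacancy rate via unemployment rate → fuel price → housing starts → retail vacancy rate; to median rent via unemployment rate → interest rate → tax burden → median rent).
Every other variable lacks a causal path to at least one of retail vacancy rate and median rent.

3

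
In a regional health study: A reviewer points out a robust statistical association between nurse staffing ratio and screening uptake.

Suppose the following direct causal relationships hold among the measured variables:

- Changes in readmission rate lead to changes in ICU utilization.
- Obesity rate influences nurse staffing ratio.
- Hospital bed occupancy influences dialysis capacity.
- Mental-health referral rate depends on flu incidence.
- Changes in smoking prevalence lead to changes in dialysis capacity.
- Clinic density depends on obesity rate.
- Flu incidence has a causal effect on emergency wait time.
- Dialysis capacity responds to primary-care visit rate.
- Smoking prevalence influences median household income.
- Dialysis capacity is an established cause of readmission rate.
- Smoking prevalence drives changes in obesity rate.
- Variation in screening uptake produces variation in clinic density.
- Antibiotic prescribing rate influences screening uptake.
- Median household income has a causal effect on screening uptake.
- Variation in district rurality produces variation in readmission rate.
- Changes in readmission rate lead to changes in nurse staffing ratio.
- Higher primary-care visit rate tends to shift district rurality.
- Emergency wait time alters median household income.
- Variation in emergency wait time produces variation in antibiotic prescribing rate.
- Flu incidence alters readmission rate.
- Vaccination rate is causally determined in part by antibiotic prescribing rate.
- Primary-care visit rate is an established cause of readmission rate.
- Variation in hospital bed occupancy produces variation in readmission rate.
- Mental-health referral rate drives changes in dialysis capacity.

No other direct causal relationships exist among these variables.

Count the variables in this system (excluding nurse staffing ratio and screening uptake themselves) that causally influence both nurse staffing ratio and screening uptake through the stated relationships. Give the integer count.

The common causes are: flu incidence (to nurse staffing ratio via flu incidence → readmission rate → nurse staffing ratio; to screening uptake via flu incidence → emergency wait time → median household income → screening uptake); smoking prevalence (to nurse staffing ratio via smoking prevalence → obesity rate → nurse staffing ratio; to screening uptake via smoking prevalence → median household income → screening uptake).
Every other variable lacks a causal path to at least one of nurse staffing ratio and screening uptake.

2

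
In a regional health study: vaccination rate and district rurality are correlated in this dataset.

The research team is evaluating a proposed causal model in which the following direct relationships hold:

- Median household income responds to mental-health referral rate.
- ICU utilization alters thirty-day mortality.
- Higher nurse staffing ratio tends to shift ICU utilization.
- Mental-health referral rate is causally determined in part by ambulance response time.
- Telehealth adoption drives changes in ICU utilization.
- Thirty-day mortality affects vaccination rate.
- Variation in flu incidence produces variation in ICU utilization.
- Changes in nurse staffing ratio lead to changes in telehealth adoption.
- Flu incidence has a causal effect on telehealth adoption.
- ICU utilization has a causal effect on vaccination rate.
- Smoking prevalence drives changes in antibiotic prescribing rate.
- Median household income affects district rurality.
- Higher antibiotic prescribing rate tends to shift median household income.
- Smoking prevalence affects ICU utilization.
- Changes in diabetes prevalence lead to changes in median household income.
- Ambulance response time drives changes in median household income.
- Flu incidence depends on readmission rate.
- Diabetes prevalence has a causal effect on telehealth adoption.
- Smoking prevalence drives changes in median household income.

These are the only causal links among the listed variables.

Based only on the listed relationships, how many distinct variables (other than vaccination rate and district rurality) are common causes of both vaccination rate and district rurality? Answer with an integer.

2

The common causes are: diabetes prevalence (to vaccination rate via diabetes prevalence → telehealth adoption → ICU utilization → vaccination rate; to district rurality via diabetes prevalence → median household income → district rurality); smoking prevalence (to vaccination rate via smoking prevalence → ICU utilization → vaccination rate; to district rurality via smoking prevalence → median household income → district rurality).
Every other variable lacks a causal path to at least one of vaccination rate and district rurality.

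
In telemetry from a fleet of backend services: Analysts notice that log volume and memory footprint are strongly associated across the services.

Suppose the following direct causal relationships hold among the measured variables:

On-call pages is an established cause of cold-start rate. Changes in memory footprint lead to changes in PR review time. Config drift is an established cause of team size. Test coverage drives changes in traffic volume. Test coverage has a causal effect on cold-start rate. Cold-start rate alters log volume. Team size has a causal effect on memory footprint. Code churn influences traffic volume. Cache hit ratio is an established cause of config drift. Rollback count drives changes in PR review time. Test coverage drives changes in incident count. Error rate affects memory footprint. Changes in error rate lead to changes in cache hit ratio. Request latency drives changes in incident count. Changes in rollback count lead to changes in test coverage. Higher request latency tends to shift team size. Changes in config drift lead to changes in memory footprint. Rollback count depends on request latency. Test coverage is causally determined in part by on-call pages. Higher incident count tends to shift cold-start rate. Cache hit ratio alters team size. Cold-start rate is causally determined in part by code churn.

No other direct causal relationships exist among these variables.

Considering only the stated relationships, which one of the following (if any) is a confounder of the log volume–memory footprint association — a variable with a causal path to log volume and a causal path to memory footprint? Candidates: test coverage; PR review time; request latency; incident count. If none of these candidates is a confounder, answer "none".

request latency

Request latency causes log volume (request latency → incident count → cold-start rate → log volume) and also causes memory footprint (request latency → team size → memory footprint); it is a common cause of both.
Each of the other candidates lacks a causal path to at least one of log volume and memory footprint, so they do not confound the relationship.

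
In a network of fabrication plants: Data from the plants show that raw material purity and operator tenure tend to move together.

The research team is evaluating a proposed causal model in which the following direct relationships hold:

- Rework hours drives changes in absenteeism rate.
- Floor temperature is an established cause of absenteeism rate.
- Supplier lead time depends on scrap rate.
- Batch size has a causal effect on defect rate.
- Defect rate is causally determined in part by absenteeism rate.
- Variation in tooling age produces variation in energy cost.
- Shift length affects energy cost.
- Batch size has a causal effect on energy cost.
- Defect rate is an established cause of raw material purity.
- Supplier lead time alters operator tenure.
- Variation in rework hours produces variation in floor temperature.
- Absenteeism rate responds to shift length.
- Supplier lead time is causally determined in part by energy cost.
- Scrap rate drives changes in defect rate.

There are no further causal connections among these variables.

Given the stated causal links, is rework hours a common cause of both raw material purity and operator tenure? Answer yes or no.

Rework hours has no stated causal path to operator tenure. A confounder must cause both variables, so rework hours does not qualify.

no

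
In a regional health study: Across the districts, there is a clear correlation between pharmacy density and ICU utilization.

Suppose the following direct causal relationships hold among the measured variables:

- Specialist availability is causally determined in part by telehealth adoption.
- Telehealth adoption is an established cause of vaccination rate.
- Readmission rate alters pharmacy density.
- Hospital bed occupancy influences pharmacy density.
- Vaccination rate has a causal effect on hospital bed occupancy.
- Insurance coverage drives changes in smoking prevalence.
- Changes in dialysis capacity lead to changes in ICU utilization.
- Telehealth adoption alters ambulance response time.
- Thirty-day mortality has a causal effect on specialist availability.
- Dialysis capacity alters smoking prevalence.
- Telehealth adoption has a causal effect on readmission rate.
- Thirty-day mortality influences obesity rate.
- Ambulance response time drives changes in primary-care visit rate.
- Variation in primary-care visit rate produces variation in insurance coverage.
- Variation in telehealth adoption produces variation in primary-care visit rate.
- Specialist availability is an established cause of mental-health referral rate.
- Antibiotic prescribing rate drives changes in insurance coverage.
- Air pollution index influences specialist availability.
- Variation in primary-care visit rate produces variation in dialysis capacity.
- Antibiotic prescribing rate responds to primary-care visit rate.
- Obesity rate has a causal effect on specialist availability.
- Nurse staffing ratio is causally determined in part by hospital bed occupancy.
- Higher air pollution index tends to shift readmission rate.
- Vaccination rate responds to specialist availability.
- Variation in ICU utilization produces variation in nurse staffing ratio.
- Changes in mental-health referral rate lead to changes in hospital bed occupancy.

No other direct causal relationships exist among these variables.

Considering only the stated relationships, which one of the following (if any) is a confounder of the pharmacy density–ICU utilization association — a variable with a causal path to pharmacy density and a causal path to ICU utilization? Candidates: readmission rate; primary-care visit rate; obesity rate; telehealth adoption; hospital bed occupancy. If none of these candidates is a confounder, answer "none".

telehealth adoption

Telehealth adoption causes pharmacy density (telehealth adoption → readmission rate → pharmacy density) and also causes ICU utilization (telehealth adoption → primary-care visit rate → dialysis capacity → ICU utilization); it is a common cause of both.
Each of the other candidates lacks a causal path to at least one of pharmacy density and ICU utilization, so they do not confound the relationship.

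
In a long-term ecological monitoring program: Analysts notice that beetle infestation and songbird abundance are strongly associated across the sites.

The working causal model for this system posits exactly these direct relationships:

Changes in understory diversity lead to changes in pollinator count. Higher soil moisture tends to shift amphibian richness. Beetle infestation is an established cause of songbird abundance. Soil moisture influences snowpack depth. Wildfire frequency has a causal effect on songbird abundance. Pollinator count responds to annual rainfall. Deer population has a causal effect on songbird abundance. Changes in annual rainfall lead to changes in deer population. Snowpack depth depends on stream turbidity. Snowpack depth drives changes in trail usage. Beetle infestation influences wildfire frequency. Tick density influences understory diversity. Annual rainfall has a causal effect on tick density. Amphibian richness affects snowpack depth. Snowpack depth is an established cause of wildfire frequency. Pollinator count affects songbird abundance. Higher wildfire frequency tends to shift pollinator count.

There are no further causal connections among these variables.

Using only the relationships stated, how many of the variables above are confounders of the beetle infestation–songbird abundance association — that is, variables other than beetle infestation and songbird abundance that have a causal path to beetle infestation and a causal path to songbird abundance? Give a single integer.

0

No listed variable has a causal path to both beetle infestation and songbird abundance, so there are no common causes.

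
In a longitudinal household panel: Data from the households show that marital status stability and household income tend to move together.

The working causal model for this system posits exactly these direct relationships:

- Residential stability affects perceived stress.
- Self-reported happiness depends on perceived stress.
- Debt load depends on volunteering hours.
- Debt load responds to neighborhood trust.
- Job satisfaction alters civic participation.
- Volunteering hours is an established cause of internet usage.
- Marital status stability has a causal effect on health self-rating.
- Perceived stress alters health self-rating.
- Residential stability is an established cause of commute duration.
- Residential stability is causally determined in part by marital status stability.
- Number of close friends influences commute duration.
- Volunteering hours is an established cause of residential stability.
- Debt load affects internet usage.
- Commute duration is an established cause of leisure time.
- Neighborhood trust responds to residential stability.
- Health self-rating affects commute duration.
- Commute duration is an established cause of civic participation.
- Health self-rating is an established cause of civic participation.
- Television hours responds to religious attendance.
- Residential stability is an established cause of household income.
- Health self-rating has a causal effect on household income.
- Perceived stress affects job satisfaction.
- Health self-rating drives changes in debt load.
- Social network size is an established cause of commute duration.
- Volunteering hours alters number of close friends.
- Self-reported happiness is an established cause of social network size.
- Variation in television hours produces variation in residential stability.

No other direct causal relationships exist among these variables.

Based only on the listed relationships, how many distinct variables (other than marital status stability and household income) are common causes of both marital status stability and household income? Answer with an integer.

0

No listed variable has a causal path to both marital status stability and household income, so there are no common causes.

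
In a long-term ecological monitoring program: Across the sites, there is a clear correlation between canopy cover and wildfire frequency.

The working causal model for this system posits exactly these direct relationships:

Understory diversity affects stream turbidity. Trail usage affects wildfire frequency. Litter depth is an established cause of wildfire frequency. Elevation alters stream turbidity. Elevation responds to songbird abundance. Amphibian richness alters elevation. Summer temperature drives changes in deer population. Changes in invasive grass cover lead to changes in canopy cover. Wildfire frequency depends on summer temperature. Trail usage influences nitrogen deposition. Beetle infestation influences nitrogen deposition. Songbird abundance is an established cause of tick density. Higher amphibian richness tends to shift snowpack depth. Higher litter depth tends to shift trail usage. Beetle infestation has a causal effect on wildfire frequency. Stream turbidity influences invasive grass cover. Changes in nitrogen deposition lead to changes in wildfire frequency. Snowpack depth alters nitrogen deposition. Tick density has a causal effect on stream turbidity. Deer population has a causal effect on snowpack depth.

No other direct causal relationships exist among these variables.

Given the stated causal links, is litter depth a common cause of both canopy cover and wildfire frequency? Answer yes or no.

Litter depth has no stated causal path to canopy cover. A confounder must cause both variables, so litter depth does not qualify.

no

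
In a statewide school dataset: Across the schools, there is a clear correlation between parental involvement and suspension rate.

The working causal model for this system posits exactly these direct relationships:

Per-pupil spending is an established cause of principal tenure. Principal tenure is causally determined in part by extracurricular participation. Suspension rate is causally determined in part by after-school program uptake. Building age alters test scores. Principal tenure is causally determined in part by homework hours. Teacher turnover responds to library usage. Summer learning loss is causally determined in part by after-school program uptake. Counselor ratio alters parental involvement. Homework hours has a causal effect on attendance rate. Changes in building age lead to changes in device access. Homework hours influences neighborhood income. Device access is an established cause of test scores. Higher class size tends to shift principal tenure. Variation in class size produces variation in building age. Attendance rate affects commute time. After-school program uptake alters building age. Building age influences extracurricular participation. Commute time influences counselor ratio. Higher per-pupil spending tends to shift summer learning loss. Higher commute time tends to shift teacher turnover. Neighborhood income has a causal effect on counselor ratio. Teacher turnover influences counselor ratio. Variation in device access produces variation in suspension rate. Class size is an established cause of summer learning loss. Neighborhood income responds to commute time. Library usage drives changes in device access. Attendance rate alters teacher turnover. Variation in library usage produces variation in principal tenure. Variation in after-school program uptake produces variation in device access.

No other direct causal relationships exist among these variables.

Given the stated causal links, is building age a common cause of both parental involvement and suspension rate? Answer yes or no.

no

Building age has no stated causal path to parental involvement. A confounder must cause both variables, so building age does not qualify.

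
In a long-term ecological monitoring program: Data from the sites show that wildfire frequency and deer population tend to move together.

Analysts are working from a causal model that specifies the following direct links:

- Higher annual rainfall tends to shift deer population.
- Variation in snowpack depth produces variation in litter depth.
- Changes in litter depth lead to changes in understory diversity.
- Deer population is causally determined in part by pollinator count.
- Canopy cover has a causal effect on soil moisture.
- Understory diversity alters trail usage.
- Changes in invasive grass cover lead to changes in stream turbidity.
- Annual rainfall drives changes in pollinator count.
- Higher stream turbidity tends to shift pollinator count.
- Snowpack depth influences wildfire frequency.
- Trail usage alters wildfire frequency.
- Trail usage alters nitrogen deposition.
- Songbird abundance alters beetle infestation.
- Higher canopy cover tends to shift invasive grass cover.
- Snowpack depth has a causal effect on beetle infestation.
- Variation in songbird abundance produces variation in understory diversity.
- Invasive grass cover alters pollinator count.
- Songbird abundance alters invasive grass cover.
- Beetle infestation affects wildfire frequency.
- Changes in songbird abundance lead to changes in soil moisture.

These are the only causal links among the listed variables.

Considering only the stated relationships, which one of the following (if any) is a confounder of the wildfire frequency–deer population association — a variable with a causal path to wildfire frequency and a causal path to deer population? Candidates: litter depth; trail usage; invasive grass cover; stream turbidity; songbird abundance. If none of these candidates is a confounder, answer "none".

songbird abundance

Songbird abundance causes wildfire frequency (songbird abundance → beetle infestation → wildfire frequency) and also causes deer population (songbird abundance → invasive grass cover → pollinator count → deer population); it is a common cause of both.
Each of the other candidates lacks a causal path to at least one of wildfire frequency and deer population, so they do not confound the relationship.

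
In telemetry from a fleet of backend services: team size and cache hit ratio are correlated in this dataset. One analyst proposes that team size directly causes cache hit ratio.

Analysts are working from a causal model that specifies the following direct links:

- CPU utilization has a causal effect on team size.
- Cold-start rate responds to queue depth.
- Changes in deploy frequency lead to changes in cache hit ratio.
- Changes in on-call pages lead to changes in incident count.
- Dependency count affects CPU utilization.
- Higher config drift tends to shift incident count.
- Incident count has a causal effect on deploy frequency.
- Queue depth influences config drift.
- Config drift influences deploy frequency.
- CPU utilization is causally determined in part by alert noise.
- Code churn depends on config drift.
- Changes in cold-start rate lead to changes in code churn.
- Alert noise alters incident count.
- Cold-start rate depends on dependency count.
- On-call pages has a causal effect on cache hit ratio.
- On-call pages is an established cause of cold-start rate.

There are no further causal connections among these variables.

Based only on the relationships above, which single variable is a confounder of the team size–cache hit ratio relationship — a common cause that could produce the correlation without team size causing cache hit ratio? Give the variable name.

Alert noise has a causal path to team size (alert noise → CPU utilization → team size) and a separate causal path to cache hit ratio (alert noise → incident count → deploy frequency → cache hit ratio), so it is a common cause of both.
No stated relationship gives team size a causal route to cache hit ratio, so the correlation is explained by the shared upstream cause rather than a direct effect.

alert noise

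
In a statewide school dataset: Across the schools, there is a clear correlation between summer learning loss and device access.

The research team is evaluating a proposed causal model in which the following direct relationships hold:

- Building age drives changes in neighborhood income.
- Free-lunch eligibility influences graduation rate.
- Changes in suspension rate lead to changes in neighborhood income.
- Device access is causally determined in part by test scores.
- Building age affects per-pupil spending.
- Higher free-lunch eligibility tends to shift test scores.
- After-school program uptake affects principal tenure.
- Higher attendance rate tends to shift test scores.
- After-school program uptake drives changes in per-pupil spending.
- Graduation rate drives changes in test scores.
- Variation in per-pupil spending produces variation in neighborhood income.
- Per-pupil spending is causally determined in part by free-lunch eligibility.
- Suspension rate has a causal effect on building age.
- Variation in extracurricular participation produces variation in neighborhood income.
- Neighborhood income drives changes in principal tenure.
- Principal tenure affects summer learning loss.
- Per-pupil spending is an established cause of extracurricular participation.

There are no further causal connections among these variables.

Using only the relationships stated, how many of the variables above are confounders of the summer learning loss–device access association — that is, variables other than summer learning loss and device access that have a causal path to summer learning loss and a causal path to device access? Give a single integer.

1

The common causes are: free-lunch eligibility (to summer learning loss via free-lunch eligibility → per-pupil spending → neighborhood income → principal tenure → summer learning loss; to device access via free-lunch eligibility → test scores → device access).
Every other variable lacks a causal path to at least one of summer learning loss and device access.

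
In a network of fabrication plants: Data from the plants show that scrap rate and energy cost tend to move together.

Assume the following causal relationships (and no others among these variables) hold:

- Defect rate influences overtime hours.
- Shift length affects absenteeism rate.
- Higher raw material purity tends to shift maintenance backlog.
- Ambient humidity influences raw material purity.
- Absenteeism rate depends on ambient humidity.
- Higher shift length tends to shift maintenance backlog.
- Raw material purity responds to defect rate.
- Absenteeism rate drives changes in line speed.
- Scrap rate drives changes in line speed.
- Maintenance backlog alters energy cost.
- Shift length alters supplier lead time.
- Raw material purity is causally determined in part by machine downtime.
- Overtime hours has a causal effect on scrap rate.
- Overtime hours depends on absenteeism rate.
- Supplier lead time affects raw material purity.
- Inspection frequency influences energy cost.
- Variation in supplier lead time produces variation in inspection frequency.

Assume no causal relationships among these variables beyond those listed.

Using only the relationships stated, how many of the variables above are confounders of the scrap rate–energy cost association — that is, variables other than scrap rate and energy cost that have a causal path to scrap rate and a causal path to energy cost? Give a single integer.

The common causes are: ambient humidity (to scrap rate via ambient humidity → absenteeism rate → overtime hours → scrap rate; to energy cost via ambient humidity → raw material purity → maintenance backlog → energy cost); defect rate (to scrap rate via defect rate → overtime hours → scrap rate; to energy cost via defect rate → raw material purity → maintenance backlog → energy cost); shift length (to scrap rate via shift length → absenteeism rate → overtime hours → scrap rate; to energy cost via shift length → maintenance backlog → energy cost).
Every other variable lacks a causal path to at least one of scrap rate and energy cost.

3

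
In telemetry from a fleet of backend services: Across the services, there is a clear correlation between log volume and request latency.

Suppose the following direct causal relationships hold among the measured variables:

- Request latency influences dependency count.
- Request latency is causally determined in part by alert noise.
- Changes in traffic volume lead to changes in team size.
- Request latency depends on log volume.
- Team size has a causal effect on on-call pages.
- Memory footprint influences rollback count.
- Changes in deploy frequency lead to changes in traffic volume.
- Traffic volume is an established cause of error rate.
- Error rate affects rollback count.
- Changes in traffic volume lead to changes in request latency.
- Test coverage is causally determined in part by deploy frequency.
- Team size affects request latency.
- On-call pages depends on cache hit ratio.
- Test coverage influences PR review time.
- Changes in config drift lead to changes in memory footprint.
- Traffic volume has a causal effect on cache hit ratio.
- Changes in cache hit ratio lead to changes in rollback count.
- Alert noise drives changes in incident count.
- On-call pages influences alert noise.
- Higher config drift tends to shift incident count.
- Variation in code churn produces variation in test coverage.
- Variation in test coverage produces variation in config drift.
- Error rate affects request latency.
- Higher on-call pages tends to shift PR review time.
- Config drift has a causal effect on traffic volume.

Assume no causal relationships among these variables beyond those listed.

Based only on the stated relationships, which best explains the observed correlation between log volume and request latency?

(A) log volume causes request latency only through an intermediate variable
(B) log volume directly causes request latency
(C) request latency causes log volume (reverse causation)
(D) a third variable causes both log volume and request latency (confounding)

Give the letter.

There is a stated direct causal link log volume → request latency, and no variable causes both log volume and request latency, so the correlation reflects direct causation.

B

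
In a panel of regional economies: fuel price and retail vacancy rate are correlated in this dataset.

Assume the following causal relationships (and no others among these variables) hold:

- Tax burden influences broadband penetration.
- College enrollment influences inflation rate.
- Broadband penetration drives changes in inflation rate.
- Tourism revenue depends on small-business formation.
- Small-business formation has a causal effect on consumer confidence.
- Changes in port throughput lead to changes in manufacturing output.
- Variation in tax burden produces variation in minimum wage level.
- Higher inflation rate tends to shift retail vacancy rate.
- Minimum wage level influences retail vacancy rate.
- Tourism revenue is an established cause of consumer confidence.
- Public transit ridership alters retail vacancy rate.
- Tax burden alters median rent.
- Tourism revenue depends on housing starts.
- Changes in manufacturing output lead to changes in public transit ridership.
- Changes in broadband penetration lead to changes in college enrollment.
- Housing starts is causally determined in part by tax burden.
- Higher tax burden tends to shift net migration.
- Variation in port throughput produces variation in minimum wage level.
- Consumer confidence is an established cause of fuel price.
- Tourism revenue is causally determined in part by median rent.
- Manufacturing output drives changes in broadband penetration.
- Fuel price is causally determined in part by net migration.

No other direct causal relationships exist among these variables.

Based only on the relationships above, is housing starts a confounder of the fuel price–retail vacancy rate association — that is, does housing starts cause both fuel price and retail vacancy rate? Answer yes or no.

Housing starts has no stated causal path to retail vacancy rate. A confounder must cause both variables, so housing starts does not qualify.

no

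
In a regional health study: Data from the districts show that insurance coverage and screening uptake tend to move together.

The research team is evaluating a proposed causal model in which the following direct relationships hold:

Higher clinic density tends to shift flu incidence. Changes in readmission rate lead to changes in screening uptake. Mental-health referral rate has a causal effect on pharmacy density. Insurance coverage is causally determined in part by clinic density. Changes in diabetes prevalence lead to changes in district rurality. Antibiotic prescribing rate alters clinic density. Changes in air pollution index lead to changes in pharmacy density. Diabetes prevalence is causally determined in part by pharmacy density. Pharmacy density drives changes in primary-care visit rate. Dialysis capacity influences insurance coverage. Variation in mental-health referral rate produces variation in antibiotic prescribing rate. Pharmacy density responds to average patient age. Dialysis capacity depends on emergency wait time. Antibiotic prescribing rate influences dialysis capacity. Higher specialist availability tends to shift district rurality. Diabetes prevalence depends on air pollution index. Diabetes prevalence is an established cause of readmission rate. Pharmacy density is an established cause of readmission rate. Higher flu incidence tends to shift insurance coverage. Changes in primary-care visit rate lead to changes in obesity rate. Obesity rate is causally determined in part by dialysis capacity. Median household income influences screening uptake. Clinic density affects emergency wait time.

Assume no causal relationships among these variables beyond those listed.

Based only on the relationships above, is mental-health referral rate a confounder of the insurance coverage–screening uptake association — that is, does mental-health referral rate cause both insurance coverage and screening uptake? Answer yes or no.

yes

Mental-health referral rate has a causal path to insurance coverage (mental-health referral rate → antibiotic prescribing rate → dialysis capacity → insurance coverage) and to screening uptake (mental-health referral rate → pharmacy density → readmission rate → screening uptake), so it is a common cause of both — a confounder.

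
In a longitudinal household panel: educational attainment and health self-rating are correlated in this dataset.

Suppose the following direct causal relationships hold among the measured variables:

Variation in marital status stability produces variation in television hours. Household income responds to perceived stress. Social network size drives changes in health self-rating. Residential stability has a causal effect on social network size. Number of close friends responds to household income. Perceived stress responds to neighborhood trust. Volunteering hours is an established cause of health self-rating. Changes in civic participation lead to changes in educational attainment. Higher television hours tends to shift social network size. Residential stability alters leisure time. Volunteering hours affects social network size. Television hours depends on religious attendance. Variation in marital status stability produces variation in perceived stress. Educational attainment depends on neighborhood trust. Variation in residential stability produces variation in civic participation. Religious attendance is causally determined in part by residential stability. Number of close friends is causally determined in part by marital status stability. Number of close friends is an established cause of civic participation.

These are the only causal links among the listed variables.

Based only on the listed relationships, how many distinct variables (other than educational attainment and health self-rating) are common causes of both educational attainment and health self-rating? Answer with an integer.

The common causes are: marital status stability (to educational attainment via marital status stability → number of close friends → civic participation → educational attainment; to health self-rating via marital status stability → television hours → social network size → health self-rating); residential stability (to educational attainment via residential stability → civic participation → educational attainment; to health self-rating via residential stability → social network size → health self-rating).
Every other variable lacks a causal path to at least one of educational attainment and health self-rating.

2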